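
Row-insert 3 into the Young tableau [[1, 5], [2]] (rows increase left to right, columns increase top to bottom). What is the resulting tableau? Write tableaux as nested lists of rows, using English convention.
In row 1, 3 replaces 5 (the leftmost entry greater than 3); 5 is bumped to row 2. 5 is appended to row 2. The new tableau is [[1, 3], [2, 5]].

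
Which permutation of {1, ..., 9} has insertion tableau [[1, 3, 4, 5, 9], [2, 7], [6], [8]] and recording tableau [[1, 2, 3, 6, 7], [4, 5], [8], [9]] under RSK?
Reverse the RSK construction: for i from n down to 1, find the cell of Q containing i, remove the entry at that cell from P, and reverse-bump it up through P; the value ejected from row 1 is w(i).

Step i=9: Q has 9 at row 4, column 1; remove 8 from row 4 of P and reverse-bump: 8 enters row 3 and ejects 6; 6 enters row 2 and ejects 2; 2 enters row 1 and ejects 1. So w(9) = 1. P is now [[2, 3, 4, 5, 9], [6, 7], [8]].
Step i=8: Q has 8 at row 3, column 1; remove 8 from row 3 of P and reverse-bump: 8 enters row 2 and ejects 7; 7 enters row 1 and ejects 5. So w(8) = 5. P is now [[2, 3, 4, 7, 9], [6, 8]].
Step i=7: Q has 7 at row 1, column 5; remove that cell from P, ejecting 9. So w(7) = 9. P is now [[2, 3, 4, 7], [6, 8]].
Step i=6: Q has 6 at row 1, column 4; remove that cell from P, ejecting 7. So w(6) = 7. P is now [[2, 3, 4], [6, 8]].
Step i=5: Q has 5 at row 2, column 2; remove 8 from row 2 of P and reverse-bump: 8 enters row 1 and ejects 4. So w(5) = 4. P is now [[2, 3, 8], [6]].
Step i=4: Q has 4 at row 2, column 1; remove 6 from row 2 of P and reverse-bump: 6 enters row 1 and ejects 3. So w(4) = 3. P is now [[2, 6, 8]].
Step i=3: Q has 3 at row 1, column 3; remove that cell from P, ejecting 8. So w(3) = 8. P is now [[2, 6]].
Step i=2: Q has 2 at row 1, column 2; remove that cell from P, ejecting 6. So w(2) = 6. P is now [[2]].
Step i=1: Q has 1 at row 1, column 1; remove that cell from P, ejecting 2. So w(1) = 2. P is now [].

So w = 2 6 8 3 4 7 9 5 1.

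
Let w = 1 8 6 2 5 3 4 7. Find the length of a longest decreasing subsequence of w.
4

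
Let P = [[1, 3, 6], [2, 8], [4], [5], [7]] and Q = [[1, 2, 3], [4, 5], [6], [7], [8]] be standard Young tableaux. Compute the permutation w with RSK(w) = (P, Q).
2 7 8 5 6 4 3 1

Reverse the RSK construction: for i from n down to 1, find the cell of Q containing i, remove the entry at that cell from P, and reverse-bump it up through P; the value ejected from row 1 is w(i).

Step i=8: Q has 8 at row 5, column 1; remove 7 from row 5 of P and reverse-bump: 7 enters row 4 and ejects 5; 5 enters row 3 and ejects 4; 4 enters row 2 and ejects 2; 2 enters row 1 and ejects 1. So w(8) = 1. P is now [[2, 3, 6], [4, 8], [5], [7]].
Step i=7: Q has 7 at row 4, column 1; remove 7 from row 4 of P and reverse-bump: 7 enters row 3 and ejects 5; 5 enters row 2 and ejects 4; 4 enters row 1 and ejects 3. So w(7) = 3. P is now [[2, 4, 6], [5, 8], [7]].
Step i=6: Q has 6 at row 3, column 1; remove 7 from row 3 of P and reverse-bump: 7 enters row 2 and ejects 5; 5 enters row 1 and ejects 4. So w(6) = 4. P is now [[2, 5, 6], [7, 8]].
Step i=5: Q has 5 at row 2, column 2; remove 8 from row 2 of P and reverse-bump: 8 enters row 1 and ejects 6. So w(5) = 6. P is now [[2, 5, 8], [7]].
Step i=4: Q has 4 at row 2, column 1; remove 7 from row 2 of P and reverse-bump: 7 enters row 1 and ejects 5. So w(4) = 5. P is now [[2, 7, 8]].
Step i=3: Q has 3 at row 1, column 3; remove that cell from P, ejecting 8. So w(3) = 8. P is now [[2, 7]].
Step i=2: Q has 2 at row 1, column 2; remove that cell from P, ejecting 7. So w(2) = 7. P is now [[2]].
Step i=1: Q has 1 at row 1, column 1; remove that cell from P, ejecting 2. So w(1) = 2. P is now [].

So w = 2 7 8 5 6 4 3 1.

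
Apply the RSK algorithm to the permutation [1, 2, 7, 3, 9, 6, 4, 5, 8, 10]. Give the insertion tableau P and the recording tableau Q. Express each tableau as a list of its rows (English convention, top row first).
Insert each entry of the permutation into P by Schensted row insertion, recording in Q the position of each new cell.

After inserting 1: P = [[1]].
After inserting 2: P = [[1, 2]].
After inserting 7: P = [[1, 2, 7]].
After inserting 3: P = [[1, 2, 3], [7]].
After inserting 9: P = [[1, 2, 3, 9], [7]].
After inserting 6: P = [[1, 2, 3, 6], [7, 9]].
After inserting 4: P = [[1, 2, 3, 4], [6, 9], [7]].
After inserting 5: P = [[1, 2, 3, 4, 5], [6, 9], [7]].
After inserting 8: P = [[1, 2, 3, 4, 5, 8], [6, 9], [7]].
After inserting 10: P = [[1, 2, 3, 4, 5, 8, 10], [6, 9], [7]].

So P = [[1, 2, 3, 4, 5, 8, 10], [6, 9], [7]], Q = [[1, 2, 3, 5, 8, 9, 10], [4, 6], [7]].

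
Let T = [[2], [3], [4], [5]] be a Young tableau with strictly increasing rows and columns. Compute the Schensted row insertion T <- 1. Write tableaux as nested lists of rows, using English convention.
[[1], [2], [3], [4], [5]]

In row 1, 1 replaces 2 (the leftmost entry greater than 1); 2 is bumped to row 2. In row 2, 2 replaces 3 (the leftmost entry greater than 2); 3 is bumped to row 3. In row 3, 3 replaces 4 (the leftmost entry greater than 3); 4 is bumped to row 4. In row 4, 4 replaces 5 (the leftmost entry greater than 4); 5 is bumped to row 5. 5 starts a new row 5. The new tableau is [[1], [2], [3], [4], [5]].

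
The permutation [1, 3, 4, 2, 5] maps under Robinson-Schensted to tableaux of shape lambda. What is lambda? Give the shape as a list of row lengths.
RSK row insertion gives P = [[1, 2, 4, 5], [3]], which has shape [4, 1].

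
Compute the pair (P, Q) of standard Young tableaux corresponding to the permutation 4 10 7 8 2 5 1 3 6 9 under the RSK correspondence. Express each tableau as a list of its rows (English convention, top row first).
P = [[1, 3, 6, 9], [2, 5, 8], [4, 7], [10]], Q = [[1, 2, 4, 10], [3, 6, 9], [5, 8], [7]]

Insert each entry of the permutation into P by Schensted row insertion, recording in Q the position of each new cell.

Insert 4: appended to row 1. P = [[4]].
Insert 10: appended to row 1. P = [[4, 10]].
Insert 7: 7 bumps 10 from row 1; 10 starts row 2. P = [[4, 7], [10]].
Insert 8: appended to row 1. P = [[4, 7, 8], [10]].
Insert 2: 2 bumps 4 from row 1; 4 bumps 10 from row 2; 10 starts row 3. P = [[2, 7, 8], [4], [10]].
Insert 5: 5 bumps 7 from row 1; 7 appends to row 2. P = [[2, 5, 8], [4, 7], [10]].
Insert 1: 1 bumps 2 from row 1; 2 bumps 4 from row 2; 4 bumps 10 from row 3; 10 starts row 4. P = [[1, 5, 8], [2, 7], [4], [10]].
Insert 3: 3 bumps 5 from row 1; 5 bumps 7 from row 2; 7 appends to row 3. P = [[1, 3, 8], [2, 5], [4, 7], [10]].
Insert 6: 6 bumps 8 from row 1; 8 appends to row 2. P = [[1, 3, 6], [2, 5, 8], [4, 7], [10]].
Insert 9: appended to row 1. P = [[1, 3, 6, 9], [2, 5, 8], [4, 7], [10]].

So P = [[1, 3, 6, 9], [2, 5, 8], [4, 7], [10]], Q = [[1, 2, 4, 10], [3, 6, 9], [5, 8], [7]].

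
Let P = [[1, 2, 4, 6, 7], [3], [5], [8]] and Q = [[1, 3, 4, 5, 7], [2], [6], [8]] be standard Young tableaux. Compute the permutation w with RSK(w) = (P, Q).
Reverse RSK: for i = n, n-1, ..., 1, locate i in Q, remove the corresponding corner cell from P, and reverse-bump its entry up through P; the value ejected from row 1 is w(i).

So w = 8 1 3 5 6 4 7 2.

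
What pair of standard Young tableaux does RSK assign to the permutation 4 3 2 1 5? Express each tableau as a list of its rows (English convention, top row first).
P = [[1, 5], [2], [3], [4]], Q = [[1, 5], [2], [3], [4]]

Insert each entry of the permutation into P by Schensted row insertion, recording in Q the position of each new cell.

Insert 4: appended to row 1. P = [[4]].
Insert 3: 3 bumps 4 from row 1; 4 starts row 2. P = [[3], [4]].
Insert 2: 2 bumps 3 from row 1; 3 bumps 4 from row 2; 4 starts row 3. P = [[2], [3], [4]].
Insert 1: 1 bumps 2 from row 1; 2 bumps 3 from row 2; 3 bumps 4 from row 3; 4 starts row 4. P = [[1], [2], [3], [4]].
Insert 5: appended to row 1. P = [[1, 5], [2], [3], [4]].

So P = [[1, 5], [2], [3], [4]], Q = [[1, 5], [2], [3], [4]].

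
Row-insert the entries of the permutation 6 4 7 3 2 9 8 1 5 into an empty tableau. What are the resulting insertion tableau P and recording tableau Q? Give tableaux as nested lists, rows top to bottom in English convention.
Insert each entry of the permutation into P by Schensted row insertion, recording in Q the position of each new cell.

Insert 6: appended to row 1. P = [[6]].
Insert 4: 4 bumps 6 from row 1; 6 starts row 2. P = [[4], [6]].
Insert 7: appended to row 1. P = [[4, 7], [6]].
Insert 3: 3 bumps 4 from row 1; 4 bumps 6 from row 2; 6 starts row 3. P = [[3, 7], [4], [6]].
Insert 2: 2 bumps 3 from row 1; 3 bumps 4 from row 2; 4 bumps 6 from row 3; 6 starts row 4. P = [[2, 7], [3], [4], [6]].
Insert 9: appended to row 1. P = [[2, 7, 9], [3], [4], [6]].
Insert 8: 8 bumps 9 from row 1; 9 appends to row 2. P = [[2, 7, 8], [3, 9], [4], [6]].
Insert 1: 1 bumps 2 from row 1; 2 bumps 3 from row 2; 3 bumps 4 from row 3; 4 bumps 6 from row 4; 6 starts row 5. P = [[1, 7, 8], [2, 9], [3], [4], [6]].
Insert 5: 5 bumps 7 from row 1; 7 bumps 9 from row 2; 9 appends to row 3. P = [[1, 5, 8], [2, 7], [3, 9], [4], [6]].

So P = [[1, 5, 8], [2, 7], [3, 9], [4], [6]], Q = [[1, 3, 6], [2, 7], [4, 9], [5], [8]].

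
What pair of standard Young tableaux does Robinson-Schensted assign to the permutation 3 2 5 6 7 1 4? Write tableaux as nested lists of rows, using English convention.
P = [[1, 4, 6, 7], [2, 5], [3]], Q = [[1, 3, 4, 5], [2, 7], [6]]

Insert each entry of the permutation into P by Schensted row insertion, recording in Q the position of each new cell.

Insert 3: appended to row 1. P = [[3]], Q = [[1]].
Insert 2: 2 bumps 3 from row 1; 3 starts row 2. P = [[2], [3]], Q = [[1], [2]].
Insert 5: appended to row 1. P = [[2, 5], [3]], Q = [[1, 3], [2]].
Insert 6: appended to row 1. P = [[2, 5, 6], [3]], Q = [[1, 3, 4], [2]].
Insert 7: appended to row 1. P = [[2, 5, 6, 7], [3]], Q = [[1, 3, 4, 5], [2]].
Insert 1: 1 bumps 2 from row 1; 2 bumps 3 from row 2; 3 starts row 3. P = [[1, 5, 6, 7], [2], [3]], Q = [[1, 3, 4, 5], [2], [6]].
Insert 4: 4 bumps 5 from row 1; 5 appends to row 2. P = [[1, 4, 6, 7], [2, 5], [3]], Q = [[1, 3, 4, 5], [2, 7], [6]].

So P = [[1, 4, 6, 7], [2, 5], [3]], Q = [[1, 3, 4, 5], [2, 7], [6]].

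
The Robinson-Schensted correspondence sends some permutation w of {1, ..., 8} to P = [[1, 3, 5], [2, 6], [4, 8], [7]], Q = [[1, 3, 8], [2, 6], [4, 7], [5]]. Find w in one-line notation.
Reverse RSK: for i = n, n-1, ..., 1, locate i in Q, remove the corresponding corner cell from P, and reverse-bump its entry up through P; the value ejected from row 1 is w(i).

So w = 7 4 8 2 1 6 3 5.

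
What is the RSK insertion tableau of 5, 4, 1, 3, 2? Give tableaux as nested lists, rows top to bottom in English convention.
P = [[1, 2], [3], [4], [5]]

Insert 5: appended to row 1. P = [[5]].
Insert 4: 4 bumps 5 from row 1; 5 starts row 2. P = [[4], [5]].
Insert 1: 1 bumps 4 from row 1; 4 bumps 5 from row 2; 5 starts row 3. P = [[1], [4], [5]].
Insert 3: appended to row 1. P = [[1, 3], [4], [5]].
Insert 2: 2 bumps 3 from row 1; 3 bumps 4 from row 2; 4 bumps 5 from row 3; 5 starts row 4. P = [[1, 2], [3], [4], [5]].

So P = [[1, 2], [3], [4], [5]].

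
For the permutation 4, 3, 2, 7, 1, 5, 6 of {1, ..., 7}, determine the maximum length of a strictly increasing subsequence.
3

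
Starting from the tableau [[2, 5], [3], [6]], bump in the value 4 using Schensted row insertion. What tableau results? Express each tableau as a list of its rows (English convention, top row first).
[[2, 4], [3, 5], [6]]

In row 1, 4 replaces 5 (the leftmost entry greater than 4); 5 is bumped to row 2. 5 is appended to row 2. The new tableau is [[2, 4], [3, 5], [6]].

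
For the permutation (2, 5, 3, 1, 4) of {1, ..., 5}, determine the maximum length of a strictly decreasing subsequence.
3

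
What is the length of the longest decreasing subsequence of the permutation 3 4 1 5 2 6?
2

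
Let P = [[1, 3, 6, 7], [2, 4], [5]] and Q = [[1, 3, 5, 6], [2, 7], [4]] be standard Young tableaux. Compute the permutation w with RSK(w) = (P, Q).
5 2 4 1 6 7 3

Reverse the RSK construction: for i from n down to 1, find the cell of Q containing i, remove the entry at that cell from P, and reverse-bump it up through P; the value ejected from row 1 is w(i).

Step i=7: Q has 7 at row 2, column 2; remove 4 from row 2 of P and reverse-bump: 4 enters row 1 and ejects 3. So w(7) = 3. P is now [[1, 4, 6, 7], [2], [5]].
Step i=6: Q has 6 at row 1, column 4; remove that cell from P, ejecting 7. So w(6) = 7. P is now [[1, 4, 6], [2], [5]].
Step i=5: Q has 5 at row 1, column 3; remove that cell from P, ejecting 6. So w(5) = 6. P is now [[1, 4], [2], [5]].
Step i=4: Q has 4 at row 3, column 1; remove 5 from row 3 of P and reverse-bump: 5 enters row 2 and ejects 2; 2 enters row 1 and ejects 1. So w(4) = 1. P is now [[2, 4], [5]].
Step i=3: Q has 3 at row 1, column 2; remove that cell from P, ejecting 4. So w(3) = 4. P is now [[2], [5]].
Step i=2: Q has 2 at row 2, column 1; remove 5 from row 2 of P and reverse-bump: 5 enters row 1 and ejects 2. So w(2) = 2. P is now [[5]].
Step i=1: Q has 1 at row 1, column 1; remove that cell from P, ejecting 5. So w(1) = 5. P is now [].

So w = 5 2 4 1 6 7 3.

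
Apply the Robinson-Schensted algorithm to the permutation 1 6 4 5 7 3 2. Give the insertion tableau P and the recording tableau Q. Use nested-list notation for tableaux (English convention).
P = [[1, 2, 5, 7], [3], [4], [6]], Q = [[1, 2, 4, 5], [3], [6], [7]]

Insert each entry of the permutation into P by Schensted row insertion, recording in Q the position of each new cell.

Insert 1: appended to row 1. P = [[1]], Q = [[1]].
Insert 6: appended to row 1. P = [[1, 6]], Q = [[1, 2]].
Insert 4: 4 bumps 6 from row 1; 6 starts row 2. P = [[1, 4], [6]], Q = [[1, 2], [3]].
Insert 5: appended to row 1. P = [[1, 4, 5], [6]], Q = [[1, 2, 4], [3]].
Insert 7: appended to row 1. P = [[1, 4, 5, 7], [6]], Q = [[1, 2, 4, 5], [3]].
Insert 3: 3 bumps 4 from row 1; 4 bumps 6 from row 2; 6 starts row 3. P = [[1, 3, 5, 7], [4], [6]], Q = [[1, 2, 4, 5], [3], [6]].
Insert 2: 2 bumps 3 from row 1; 3 bumps 4 from row 2; 4 bumps 6 from row 3; 6 starts row 4. P = [[1, 2, 5, 7], [3], [4], [6]], Q = [[1, 2, 4, 5], [3], [6], [7]].

So P = [[1, 2, 5, 7], [3], [4], [6]], Q = [[1, 2, 4, 5], [3], [6], [7]].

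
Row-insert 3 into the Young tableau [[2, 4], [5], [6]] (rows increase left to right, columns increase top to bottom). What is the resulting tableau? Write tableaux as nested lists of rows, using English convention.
[[2, 3], [4], [5], [6]]

In row 1, 3 replaces 4 (the leftmost entry greater than 3); 4 is bumped to row 2. In row 2, 4 replaces 5 (the leftmost entry greater than 4); 5 is bumped to row 3. In row 3, 5 replaces 6 (the leftmost entry greater than 5); 6 is bumped to row 4. 6 starts a new row 4. The new tableau is [[2, 3], [4], [5], [6]].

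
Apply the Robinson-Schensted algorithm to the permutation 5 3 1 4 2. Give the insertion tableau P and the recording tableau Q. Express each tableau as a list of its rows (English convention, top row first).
P = [[1, 2], [3, 4], [5]], Q = [[1, 4], [2, 5], [3]]

Insert each entry of the permutation into P by Schensted row insertion, recording in Q the position of each new cell.

After inserting 5: P = [[5]].
After inserting 3: P = [[3], [5]].
After inserting 1: P = [[1], [3], [5]].
After inserting 4: P = [[1, 4], [3], [5]].
After inserting 2: P = [[1, 2], [3, 4], [5]].

So P = [[1, 2], [3, 4], [5]], Q = [[1, 4], [2, 5], [3]].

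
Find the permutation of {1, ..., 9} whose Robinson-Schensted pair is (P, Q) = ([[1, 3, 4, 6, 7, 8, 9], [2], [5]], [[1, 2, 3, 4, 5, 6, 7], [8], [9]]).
2 3 5 6 7 8 9 4 1

Reverse the RSK construction: for i from n down to 1, find the cell of Q containing i, remove the entry at that cell from P, and reverse-bump it up through P; the value ejected from row 1 is w(i).

Step i=9: Q has 9 at row 3, column 1; remove 5 from row 3 of P and reverse-bump: 5 enters row 2 and ejects 2; 2 enters row 1 and ejects 1. So w(9) = 1. P is now [[2, 3, 4, 6, 7, 8, 9], [5]].
Step i=8: Q has 8 at row 2, column 1; remove 5 from row 2 of P and reverse-bump: 5 enters row 1 and ejects 4. So w(8) = 4. P is now [[2, 3, 5, 6, 7, 8, 9]].
Step i=7: Q has 7 at row 1, column 7; remove that cell from P, ejecting 9. So w(7) = 9. P is now [[2, 3, 5, 6, 7, 8]].
Step i=6: Q has 6 at row 1, column 6; remove that cell from P, ejecting 8. So w(6) = 8. P is now [[2, 3, 5, 6, 7]].
Step i=5: Q has 5 at row 1, column 5; remove that cell from P, ejecting 7. So w(5) = 7. P is now [[2, 3, 5, 6]].
Step i=4: Q has 4 at row 1, column 4; remove that cell from P, ejecting 6. So w(4) = 6. P is now [[2, 3, 5]].
Step i=3: Q has 3 at row 1, column 3; remove that cell from P, ejecting 5. So w(3) = 5. P is now [[2, 3]].
Step i=2: Q has 2 at row 1, column 2; remove that cell from P, ejecting 3. So w(2) = 3. P is now [[2]].
Step i=1: Q has 1 at row 1, column 1; remove that cell from P, ejecting 2. So w(1) = 2. P is now [].

So w = 2 3 5 6 7 8 9 4 1.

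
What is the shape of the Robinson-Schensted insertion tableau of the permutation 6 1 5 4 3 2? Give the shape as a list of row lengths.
[2, 1, 1, 1, 1]

Row-insert each entry into an empty tableau.

After inserting 6: P = [[6]].
After inserting 1: P = [[1], [6]].
After inserting 5: P = [[1, 5], [6]].
After inserting 4: P = [[1, 4], [5], [6]].
After inserting 3: P = [[1, 3], [4], [5], [6]].
After inserting 2: P = [[1, 2], [3], [4], [5], [6]].

The final insertion tableau P = [[1, 2], [3], [4], [5], [6]] has shape [2, 1, 1, 1, 1].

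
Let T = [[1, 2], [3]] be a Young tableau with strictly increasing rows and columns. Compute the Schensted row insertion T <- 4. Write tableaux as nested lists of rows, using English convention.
[[1, 2, 4], [3]]

4 is larger than every entry of row 1, so it is appended to row 1. The new tableau is [[1, 2, 4], [3]].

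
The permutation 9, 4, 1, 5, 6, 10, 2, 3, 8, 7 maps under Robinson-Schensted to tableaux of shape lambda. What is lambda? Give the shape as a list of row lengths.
[4, 4, 2]

Row-insert each entry into an empty tableau.

After inserting 9: P = [[9]].
After inserting 4: P = [[4], [9]].
After inserting 1: P = [[1], [4], [9]].
After inserting 5: P = [[1, 5], [4], [9]].
After inserting 6: P = [[1, 5, 6], [4], [9]].
After inserting 10: P = [[1, 5, 6, 10], [4], [9]].
After inserting 2: P = [[1, 2, 6, 10], [4, 5], [9]].
After inserting 3: P = [[1, 2, 3, 10], [4, 5, 6], [9]].
After inserting 8: P = [[1, 2, 3, 8], [4, 5, 6, 10], [9]].
After inserting 7: P = [[1, 2, 3, 7], [4, 5, 6, 8], [9, 10]].

The final insertion tableau P = [[1, 2, 3, 7], [4, 5, 6, 8], [9, 10]] has shape [4, 4, 2].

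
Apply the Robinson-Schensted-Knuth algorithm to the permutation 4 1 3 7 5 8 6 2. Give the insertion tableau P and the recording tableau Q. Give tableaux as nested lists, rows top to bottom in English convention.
Insert each entry of the permutation into P by Schensted row insertion, recording in Q the position of each new cell.

Insert 4: appended to row 1. P = [[4]], Q = [[1]].
Insert 1: 1 bumps 4 from row 1; 4 starts row 2. P = [[1], [4]], Q = [[1], [2]].
Insert 3: appended to row 1. P = [[1, 3], [4]], Q = [[1, 3], [2]].
Insert 7: appended to row 1. P = [[1, 3, 7], [4]], Q = [[1, 3, 4], [2]].
Insert 5: 5 bumps 7 from row 1; 7 appends to row 2. P = [[1, 3, 5], [4, 7]], Q = [[1, 3, 4], [2, 5]].
Insert 8: appended to row 1. P = [[1, 3, 5, 8], [4, 7]], Q = [[1, 3, 4, 6], [2, 5]].
Insert 6: 6 bumps 8 from row 1; 8 appends to row 2. P = [[1, 3, 5, 6], [4, 7, 8]], Q = [[1, 3, 4, 6], [2, 5, 7]].
Insert 2: 2 bumps 3 from row 1; 3 bumps 4 from row 2; 4 starts row 3. P = [[1, 2, 5, 6], [3, 7, 8], [4]], Q = [[1, 3, 4, 6], [2, 5, 7], [8]].

So P = [[1, 2, 5, 6], [3, 7, 8], [4]], Q = [[1, 3, 4, 6], [2, 5, 7], [8]].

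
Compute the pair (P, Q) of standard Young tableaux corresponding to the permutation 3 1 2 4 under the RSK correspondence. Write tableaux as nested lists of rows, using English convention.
Insert each entry of the permutation into P by Schensted row insertion, recording in Q the position of each new cell.

Insert 3: appended to row 1. P = [[3]], Q = [[1]].
Insert 1: 1 bumps 3 from row 1; 3 starts row 2. P = [[1], [3]], Q = [[1], [2]].
Insert 2: appended to row 1. P = [[1, 2], [3]], Q = [[1, 3], [2]].
Insert 4: appended to row 1. P = [[1, 2, 4], [3]], Q = [[1, 3, 4], [2]].

So P = [[1, 2, 4], [3]], Q = [[1, 3, 4], [2]].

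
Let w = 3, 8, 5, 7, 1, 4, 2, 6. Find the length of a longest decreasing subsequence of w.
4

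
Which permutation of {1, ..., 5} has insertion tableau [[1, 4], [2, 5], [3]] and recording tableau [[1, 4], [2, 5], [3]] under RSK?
Reverse the RSK construction: for i from n down to 1, find the cell of Q containing i, remove the entry at that cell from P, and reverse-bump it up through P; the value ejected from row 1 is w(i).

Step i=5: Q has 5 at row 2, column 2; remove 5 from row 2 of P and reverse-bump: 5 enters row 1 and ejects 4. So w(5) = 4. P is now [[1, 5], [2], [3]].
Step i=4: Q has 4 at row 1, column 2; remove that cell from P, ejecting 5. So w(4) = 5. P is now [[1], [2], [3]].
Step i=3: Q has 3 at row 3, column 1; remove 3 from row 3 of P and reverse-bump: 3 enters row 2 and ejects 2; 2 enters row 1 and ejects 1. So w(3) = 1. P is now [[2], [3]].
Step i=2: Q has 2 at row 2, column 1; remove 3 from row 2 of P and reverse-bump: 3 enters row 1 and ejects 2. So w(2) = 2. P is now [[3]].
Step i=1: Q has 1 at row 1, column 1; remove that cell from P, ejecting 3. So w(1) = 3. P is now [].

So w = 3 2 1 5 4.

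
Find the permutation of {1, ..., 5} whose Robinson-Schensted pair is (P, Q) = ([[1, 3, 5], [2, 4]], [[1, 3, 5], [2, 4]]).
Reverse the RSK construction: for i from n down to 1, find the cell of Q containing i, remove the entry at that cell from P, and reverse-bump it up through P; the value ejected from row 1 is w(i).

Step i=5: Q has 5 at row 1, column 3; remove that cell from P, ejecting 5. So w(5) = 5. P is now [[1, 3], [2, 4]].
Step i=4: Q has 4 at row 2, column 2; remove 4 from row 2 of P and reverse-bump: 4 enters row 1 and ejects 3. So w(4) = 3. P is now [[1, 4], [2]].
Step i=3: Q has 3 at row 1, column 2; remove that cell from P, ejecting 4. So w(3) = 4. P is now [[1], [2]].
Step i=2: Q has 2 at row 2, column 1; remove 2 from row 2 of P and reverse-bump: 2 enters row 1 and ejects 1. So w(2) = 1. P is now [[2]].
Step i=1: Q has 1 at row 1, column 1; remove that cell from P, ejecting 2. So w(1) = 2. P is now [].

So w = 2 1 4 3 5.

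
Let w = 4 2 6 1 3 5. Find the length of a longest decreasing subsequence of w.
3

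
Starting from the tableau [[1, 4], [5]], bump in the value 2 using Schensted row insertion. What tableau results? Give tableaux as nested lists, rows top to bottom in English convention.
In row 1, 2 replaces 4 (the leftmost entry greater than 2); 4 is bumped to row 2. In row 2, 4 replaces 5 (the leftmost entry greater than 4); 5 is bumped to row 3. 5 starts a new row 3. The new tableau is [[1, 2], [4], [5]].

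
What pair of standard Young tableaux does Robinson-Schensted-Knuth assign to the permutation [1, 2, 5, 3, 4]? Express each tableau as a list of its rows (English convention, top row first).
P = [[1, 2, 3, 4], [5]], Q = [[1, 2, 3, 5], [4]]

Insert each entry of the permutation into P by Schensted row insertion, recording in Q the position of each new cell.

Insert 1: appended to row 1. P = [[1]].
Insert 2: appended to row 1. P = [[1, 2]].
Insert 5: appended to row 1. P = [[1, 2, 5]].
Insert 3: 3 bumps 5 from row 1; 5 starts row 2. P = [[1, 2, 3], [5]].
Insert 4: appended to row 1. P = [[1, 2, 3, 4], [5]].

So P = [[1, 2, 3, 4], [5]], Q = [[1, 2, 3, 5], [4]].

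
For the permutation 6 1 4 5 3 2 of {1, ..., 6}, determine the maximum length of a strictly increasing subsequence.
3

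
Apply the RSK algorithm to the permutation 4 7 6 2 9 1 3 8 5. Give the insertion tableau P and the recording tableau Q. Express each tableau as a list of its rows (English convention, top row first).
Insert each entry of the permutation into P by Schensted row insertion, recording in Q the position of each new cell.

Insert 4: appended to row 1. P = [[4]].
Insert 7: appended to row 1. P = [[4, 7]].
Insert 6: 6 bumps 7 from row 1; 7 starts row 2. P = [[4, 6], [7]].
Insert 2: 2 bumps 4 from row 1; 4 bumps 7 from row 2; 7 starts row 3. P = [[2, 6], [4], [7]].
Insert 9: appended to row 1. P = [[2, 6, 9], [4], [7]].
Insert 1: 1 bumps 2 from row 1; 2 bumps 4 from row 2; 4 bumps 7 from row 3; 7 starts row 4. P = [[1, 6, 9], [2], [4], [7]].
Insert 3: 3 bumps 6 from row 1; 6 appends to row 2. P = [[1, 3, 9], [2, 6], [4], [7]].
Insert 8: 8 bumps 9 from row 1; 9 appends to row 2. P = [[1, 3, 8], [2, 6, 9], [4], [7]].
Insert 5: 5 bumps 8 from row 1; 8 bumps 9 from row 2; 9 appends to row 3. P = [[1, 3, 5], [2, 6, 8], [4, 9], [7]].

So P = [[1, 3, 5], [2, 6, 8], [4, 9], [7]], Q = [[1, 2, 5], [3, 7, 8], [4, 9], [6]].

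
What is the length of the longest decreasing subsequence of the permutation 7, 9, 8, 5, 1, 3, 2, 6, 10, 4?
5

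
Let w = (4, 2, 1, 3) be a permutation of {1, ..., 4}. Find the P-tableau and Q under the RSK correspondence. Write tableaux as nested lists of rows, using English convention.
Insert each entry of the permutation into P by Schensted row insertion, recording in Q the position of each new cell.

Insert 4: appended to row 1. P = [[4]].
Insert 2: 2 bumps 4 from row 1; 4 starts row 2. P = [[2], [4]].
Insert 1: 1 bumps 2 from row 1; 2 bumps 4 from row 2; 4 starts row 3. P = [[1], [2], [4]].
Insert 3: appended to row 1. P = [[1, 3], [2], [4]].

So P = [[1, 3], [2], [4]], Q = [[1, 4], [2], [3]].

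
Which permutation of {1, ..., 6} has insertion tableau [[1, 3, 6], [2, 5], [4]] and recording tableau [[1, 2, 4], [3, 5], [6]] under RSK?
Reverse the RSK construction: for i from n down to 1, find the cell of Q containing i, remove the entry at that cell from P, and reverse-bump it up through P; the value ejected from row 1 is w(i).

Step i=6: Q has 6 at row 3, column 1; remove 4 from row 3 of P and reverse-bump: 4 enters row 2 and ejects 2; 2 enters row 1 and ejects 1. So w(6) = 1. P is now [[2, 3, 6], [4, 5]].
Step i=5: Q has 5 at row 2, column 2; remove 5 from row 2 of P and reverse-bump: 5 enters row 1 and ejects 3. So w(5) = 3. P is now [[2, 5, 6], [4]].
Step i=4: Q has 4 at row 1, column 3; remove that cell from P, ejecting 6. So w(4) = 6. P is now [[2, 5], [4]].
Step i=3: Q has 3 at row 2, column 1; remove 4 from row 2 of P and reverse-bump: 4 enters row 1 and ejects 2. So w(3) = 2. P is now [[4, 5]].
Step i=2: Q has 2 at row 1, column 2; remove that cell from P, ejecting 5. So w(2) = 5. P is now [[4]].
Step i=1: Q has 1 at row 1, column 1; remove that cell from P, ejecting 4. So w(1) = 4. P is now [].

So w = 4 5 2 6 3 1.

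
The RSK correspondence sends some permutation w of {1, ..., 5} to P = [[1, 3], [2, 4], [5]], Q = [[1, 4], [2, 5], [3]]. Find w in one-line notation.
Reverse the RSK construction: for i from n down to 1, find the cell of Q containing i, remove the entry at that cell from P, and reverse-bump it up through P; the value ejected from row 1 is w(i).

Step i=5: Q has 5 at row 2, column 2; remove 4 from row 2 of P and reverse-bump: 4 enters row 1 and ejects 3. So w(5) = 3. P is now [[1, 4], [2], [5]].
Step i=4: Q has 4 at row 1, column 2; remove that cell from P, ejecting 4. So w(4) = 4. P is now [[1], [2], [5]].
Step i=3: Q has 3 at row 3, column 1; remove 5 from row 3 of P and reverse-bump: 5 enters row 2 and ejects 2; 2 enters row 1 and ejects 1. So w(3) = 1. P is now [[2], [5]].
Step i=2: Q has 2 at row 2, column 1; remove 5 from row 2 of P and reverse-bump: 5 enters row 1 and ejects 2. So w(2) = 2. P is now [[5]].
Step i=1: Q has 1 at row 1, column 1; remove that cell from P, ejecting 5. So w(1) = 5. P is now [].

So w = 5 2 1 4 3.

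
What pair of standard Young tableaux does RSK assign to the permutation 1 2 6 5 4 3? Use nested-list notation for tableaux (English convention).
Insert each entry of the permutation into P by Schensted row insertion, recording in Q the position of each new cell.

After inserting 1: P = [[1]].
After inserting 2: P = [[1, 2]].
After inserting 6: P = [[1, 2, 6]].
After inserting 5: P = [[1, 2, 5], [6]].
After inserting 4: P = [[1, 2, 4], [5], [6]].
After inserting 3: P = [[1, 2, 3], [4], [5], [6]].

So P = [[1, 2, 3], [4], [5], [6]], Q = [[1, 2, 3], [4], [5], [6]].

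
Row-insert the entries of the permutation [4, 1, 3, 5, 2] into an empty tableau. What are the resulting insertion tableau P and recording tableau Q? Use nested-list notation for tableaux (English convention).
Insert each entry of the permutation into P by Schensted row insertion, recording in Q the position of each new cell.

Insert 4: appended to row 1. P = [[4]], Q = [[1]].
Insert 1: 1 bumps 4 from row 1; 4 starts row 2. P = [[1], [4]], Q = [[1], [2]].
Insert 3: appended to row 1. P = [[1, 3], [4]], Q = [[1, 3], [2]].
Insert 5: appended to row 1. P = [[1, 3, 5], [4]], Q = [[1, 3, 4], [2]].
Insert 2: 2 bumps 3 from row 1; 3 bumps 4 from row 2; 4 starts row 3. P = [[1, 2, 5], [3], [4]], Q = [[1, 3, 4], [2], [5]].

So P = [[1, 2, 5], [3], [4]], Q = [[1, 3, 4], [2], [5]].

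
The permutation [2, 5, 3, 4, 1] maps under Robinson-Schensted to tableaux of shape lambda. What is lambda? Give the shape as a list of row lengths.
Row-insert each entry into an empty tableau.

After inserting 2: P = [[2]].
After inserting 5: P = [[2, 5]].
After inserting 3: P = [[2, 3], [5]].
After inserting 4: P = [[2, 3, 4], [5]].
After inserting 1: P = [[1, 3, 4], [2], [5]].

The final insertion tableau P = [[1, 3, 4], [2], [5]] has shape [3, 1, 1].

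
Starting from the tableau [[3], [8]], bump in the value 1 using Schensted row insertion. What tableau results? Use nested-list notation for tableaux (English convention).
[[1], [3], [8]]

In row 1, 1 replaces 3 (the leftmost entry greater than 1); 3 is bumped to row 2. In row 2, 3 replaces 8 (the leftmost entry greater than 3); 8 is bumped to row 3. 8 starts a new row 3. The new tableau is [[1], [3], [8]].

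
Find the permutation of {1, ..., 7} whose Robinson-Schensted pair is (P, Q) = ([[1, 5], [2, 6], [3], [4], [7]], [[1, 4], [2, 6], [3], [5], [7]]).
Reverse the RSK construction: for i from n down to 1, find the cell of Q containing i, remove the entry at that cell from P, and reverse-bump it up through P; the value ejected from row 1 is w(i).

Step i=7: Q has 7 at row 5, column 1; remove 7 from row 5 of P and reverse-bump: 7 enters row 4 and ejects 4; 4 enters row 3 and ejects 3; 3 enters row 2 and ejects 2; 2 enters row 1 and ejects 1. So w(7) = 1. P is now [[2, 5], [3, 6], [4], [7]].
Step i=6: Q has 6 at row 2, column 2; remove 6 from row 2 of P and reverse-bump: 6 enters row 1 and ejects 5. So w(6) = 5. P is now [[2, 6], [3], [4], [7]].
Step i=5: Q has 5 at row 4, column 1; remove 7 from row 4 of P and reverse-bump: 7 enters row 3 and ejects 4; 4 enters row 2 and ejects 3; 3 enters row 1 and ejects 2. So w(5) = 2. P is now [[3, 6], [4], [7]].
Step i=4: Q has 4 at row 1, column 2; remove that cell from P, ejecting 6. So w(4) = 6. P is now [[3], [4], [7]].
Step i=3: Q has 3 at row 3, column 1; remove 7 from row 3 of P and reverse-bump: 7 enters row 2 and ejects 4; 4 enters row 1 and ejects 3. So w(3) = 3. P is now [[4], [7]].
Step i=2: Q has 2 at row 2, column 1; remove 7 from row 2 of P and reverse-bump: 7 enters row 1 and ejects 4. So w(2) = 4. P is now [[7]].
Step i=1: Q has 1 at row 1, column 1; remove that cell from P, ejecting 7. So w(1) = 7. P is now [].

So w = 7 4 3 6 2 5 1.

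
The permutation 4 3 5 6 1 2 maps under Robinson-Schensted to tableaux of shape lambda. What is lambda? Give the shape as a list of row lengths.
Row-insert each entry into an empty tableau.

After inserting 4: P = [[4]].
After inserting 3: P = [[3], [4]].
After inserting 5: P = [[3, 5], [4]].
After inserting 6: P = [[3, 5, 6], [4]].
After inserting 1: P = [[1, 5, 6], [3], [4]].
After inserting 2: P = [[1, 2, 6], [3, 5], [4]].

The final insertion tableau P = [[1, 2, 6], [3, 5], [4]] has shape [3, 2, 1].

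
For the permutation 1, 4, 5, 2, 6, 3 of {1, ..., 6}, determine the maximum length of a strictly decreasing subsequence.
2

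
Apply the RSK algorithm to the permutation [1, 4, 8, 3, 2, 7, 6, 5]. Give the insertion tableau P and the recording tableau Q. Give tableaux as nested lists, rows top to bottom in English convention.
Insert each entry of the permutation into P by Schensted row insertion, recording in Q the position of each new cell.

After inserting 1: P = [[1]].
After inserting 4: P = [[1, 4]].
After inserting 8: P = [[1, 4, 8]].
After inserting 3: P = [[1, 3, 8], [4]].
After inserting 2: P = [[1, 2, 8], [3], [4]].
After inserting 7: P = [[1, 2, 7], [3, 8], [4]].
After inserting 6: P = [[1, 2, 6], [3, 7], [4, 8]].
After inserting 5: P = [[1, 2, 5], [3, 6], [4, 7], [8]].

So P = [[1, 2, 5], [3, 6], [4, 7], [8]], Q = [[1, 2, 3], [4, 6], [5, 7], [8]].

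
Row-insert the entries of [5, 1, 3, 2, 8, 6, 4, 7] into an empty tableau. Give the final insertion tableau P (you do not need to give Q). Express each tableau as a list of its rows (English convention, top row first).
After inserting 5: P = [[5]].
After inserting 1: P = [[1], [5]].
After inserting 3: P = [[1, 3], [5]].
After inserting 2: P = [[1, 2], [3], [5]].
After inserting 8: P = [[1, 2, 8], [3], [5]].
After inserting 6: P = [[1, 2, 6], [3, 8], [5]].
After inserting 4: P = [[1, 2, 4], [3, 6], [5, 8]].
After inserting 7: P = [[1, 2, 4, 7], [3, 6], [5, 8]].

So P = [[1, 2, 4, 7], [3, 6], [5, 8]].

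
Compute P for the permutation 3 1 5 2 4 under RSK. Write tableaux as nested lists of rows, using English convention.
Insert 3: appended to row 1. P = [[3]].
Insert 1: 1 bumps 3 from row 1; 3 starts row 2. P = [[1], [3]].
Insert 5: appended to row 1. P = [[1, 5], [3]].
Insert 2: 2 bumps 5 from row 1; 5 appends to row 2. P = [[1, 2], [3, 5]].
Insert 4: appended to row 1. P = [[1, 2, 4], [3, 5]].

So P = [[1, 2, 4], [3, 5]].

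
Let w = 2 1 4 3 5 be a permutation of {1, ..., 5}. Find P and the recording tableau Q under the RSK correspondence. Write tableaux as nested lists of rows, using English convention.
Insert each entry of the permutation into P by Schensted row insertion, recording in Q the position of each new cell.

After inserting 2: P = [[2]].
After inserting 1: P = [[1], [2]].
After inserting 4: P = [[1, 4], [2]].
After inserting 3: P = [[1, 3], [2, 4]].
After inserting 5: P = [[1, 3, 5], [2, 4]].

So P = [[1, 3, 5], [2, 4]], Q = [[1, 3, 5], [2, 4]].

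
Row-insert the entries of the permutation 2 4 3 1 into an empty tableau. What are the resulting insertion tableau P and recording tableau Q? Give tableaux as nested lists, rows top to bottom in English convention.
Insert each entry of the permutation into P by Schensted row insertion, recording in Q the position of each new cell.

Insert 2: appended to row 1. P = [[2]].
Insert 4: appended to row 1. P = [[2, 4]].
Insert 3: 3 bumps 4 from row 1; 4 starts row 2. P = [[2, 3], [4]].
Insert 1: 1 bumps 2 from row 1; 2 bumps 4 from row 2; 4 starts row 3. P = [[1, 3], [2], [4]].

So P = [[1, 3], [2], [4]], Q = [[1, 2], [3], [4]].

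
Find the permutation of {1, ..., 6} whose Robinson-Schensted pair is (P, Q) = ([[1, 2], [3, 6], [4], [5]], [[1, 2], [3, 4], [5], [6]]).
Reverse the RSK construction: for i from n down to 1, find the cell of Q containing i, remove the entry at that cell from P, and reverse-bump it up through P; the value ejected from row 1 is w(i).

Step i=6: Q has 6 at row 4, column 1; remove 5 from row 4 of P and reverse-bump: 5 enters row 3 and ejects 4; 4 enters row 2 and ejects 3; 3 enters row 1 and ejects 2. So w(6) = 2. P is now [[1, 3], [4, 6], [5]].
Step i=5: Q has 5 at row 3, column 1; remove 5 from row 3 of P and reverse-bump: 5 enters row 2 and ejects 4; 4 enters row 1 and ejects 3. So w(5) = 3. P is now [[1, 4], [5, 6]].
Step i=4: Q has 4 at row 2, column 2; remove 6 from row 2 of P and reverse-bump: 6 enters row 1 and ejects 4. So w(4) = 4. P is now [[1, 6], [5]].
Step i=3: Q has 3 at row 2, column 1; remove 5 from row 2 of P and reverse-bump: 5 enters row 1 and ejects 1. So w(3) = 1. P is now [[5, 6]].
Step i=2: Q has 2 at row 1, column 2; remove that cell from P, ejecting 6. So w(2) = 6. P is now [[5]].
Step i=1: Q has 1 at row 1, column 1; remove that cell from P, ejecting 5. So w(1) = 5. P is now [].

So w = 5 6 1 4 3 2.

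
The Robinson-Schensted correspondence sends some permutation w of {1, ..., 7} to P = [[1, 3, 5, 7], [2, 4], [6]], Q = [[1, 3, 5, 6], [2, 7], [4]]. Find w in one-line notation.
6 2 4 1 5 7 3

Reverse the RSK construction: for i from n down to 1, find the cell of Q containing i, remove the entry at that cell from P, and reverse-bump it up through P; the value ejected from row 1 is w(i).

Step i=7: Q has 7 at row 2, column 2; remove 4 from row 2 of P and reverse-bump: 4 enters row 1 and ejects 3. So w(7) = 3. P is now [[1, 4, 5, 7], [2], [6]].
Step i=6: Q has 6 at row 1, column 4; remove that cell from P, ejecting 7. So w(6) = 7. P is now [[1, 4, 5], [2], [6]].
Step i=5: Q has 5 at row 1, column 3; remove that cell from P, ejecting 5. So w(5) = 5. P is now [[1, 4], [2], [6]].
Step i=4: Q has 4 at row 3, column 1; remove 6 from row 3 of P and reverse-bump: 6 enters row 2 and ejects 2; 2 enters row 1 and ejects 1. So w(4) = 1. P is now [[2, 4], [6]].
Step i=3: Q has 3 at row 1, column 2; remove that cell from P, ejecting 4. So w(3) = 4. P is now [[2], [6]].
Step i=2: Q has 2 at row 2, column 1; remove 6 from row 2 of P and reverse-bump: 6 enters row 1 and ejects 2. So w(2) = 2. P is now [[6]].
Step i=1: Q has 1 at row 1, column 1; remove that cell from P, ejecting 6. So w(1) = 6. P is now [].

So w = 6 2 4 1 5 7 3.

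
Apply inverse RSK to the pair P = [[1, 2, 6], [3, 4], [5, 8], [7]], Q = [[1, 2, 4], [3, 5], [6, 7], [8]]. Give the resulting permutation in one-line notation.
Reverse the RSK construction: for i from n down to 1, find the cell of Q containing i, remove the entry at that cell from P, and reverse-bump it up through P; the value ejected from row 1 is w(i).

Step i=8: Q has 8 at row 4, column 1; remove 7 from row 4 of P and reverse-bump: 7 enters row 3 and ejects 5; 5 enters row 2 and ejects 4; 4 enters row 1 and ejects 2. So w(8) = 2. P is now [[1, 4, 6], [3, 5], [7, 8]].
Step i=7: Q has 7 at row 3, column 2; remove 8 from row 3 of P and reverse-bump: 8 enters row 2 and ejects 5; 5 enters row 1 and ejects 4. So w(7) = 4. P is now [[1, 5, 6], [3, 8], [7]].
Step i=6: Q has 6 at row 3, column 1; remove 7 from row 3 of P and reverse-bump: 7 enters row 2 and ejects 3; 3 enters row 1 and ejects 1. So w(6) = 1. P is now [[3, 5, 6], [7, 8]].
Step i=5: Q has 5 at row 2, column 2; remove 8 from row 2 of P and reverse-bump: 8 enters row 1 and ejects 6. So w(5) = 6. P is now [[3, 5, 8], [7]].
Step i=4: Q has 4 at row 1, column 3; remove that cell from P, ejecting 8. So w(4) = 8. P is now [[3, 5], [7]].
Step i=3: Q has 3 at row 2, column 1; remove 7 from row 2 of P and reverse-bump: 7 enters row 1 and ejects 5. So w(3) = 5. P is now [[3, 7]].
Step i=2: Q has 2 at row 1, column 2; remove that cell from P, ejecting 7. So w(2) = 7. P is now [[3]].
Step i=1: Q has 1 at row 1, column 1; remove that cell from P, ejecting 3. So w(1) = 3. P is now [].

So w = 3 7 5 8 6 1 4 2.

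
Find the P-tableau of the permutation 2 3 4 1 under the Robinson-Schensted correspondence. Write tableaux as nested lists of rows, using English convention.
P = [[1, 3, 4], [2]]

Insert 2: appended to row 1. P = [[2]].
Insert 3: appended to row 1. P = [[2, 3]].
Insert 4: appended to row 1. P = [[2, 3, 4]].
Insert 1: 1 bumps 2 from row 1; 2 starts row 2. P = [[1, 3, 4], [2]].

So P = [[1, 3, 4], [2]].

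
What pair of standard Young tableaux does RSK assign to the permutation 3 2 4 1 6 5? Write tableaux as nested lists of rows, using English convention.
Insert each entry of the permutation into P by Schensted row insertion, recording in Q the position of each new cell.

Insert 3: appended to row 1. P = [[3]].
Insert 2: 2 bumps 3 from row 1; 3 starts row 2. P = [[2], [3]].
Insert 4: appended to row 1. P = [[2, 4], [3]].
Insert 1: 1 bumps 2 from row 1; 2 bumps 3 from row 2; 3 starts row 3. P = [[1, 4], [2], [3]].
Insert 6: appended to row 1. P = [[1, 4, 6], [2], [3]].
Insert 5: 5 bumps 6 from row 1; 6 appends to row 2. P = [[1, 4, 5], [2, 6], [3]].

So P = [[1, 4, 5], [2, 6], [3]], Q = [[1, 3, 5], [2, 6], [4]].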